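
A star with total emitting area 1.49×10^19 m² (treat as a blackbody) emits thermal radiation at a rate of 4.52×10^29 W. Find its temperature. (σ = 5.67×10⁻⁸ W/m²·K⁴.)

T ≈ 27000 K

From P = σAT⁴, T = (P / σA)^(1/4) = (4.52×10^29 / (5.67×10⁻⁸ × 1.49×10^19))^(1/4).
T = (5.35×10^17)^(1/4) = 27000 K.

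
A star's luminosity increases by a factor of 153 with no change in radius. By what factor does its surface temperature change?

factor ≈ 3.52

P ∝ T⁴ ⇒ T ∝ P^(1/4), so T scales by (153)^(1/4) = 3.52.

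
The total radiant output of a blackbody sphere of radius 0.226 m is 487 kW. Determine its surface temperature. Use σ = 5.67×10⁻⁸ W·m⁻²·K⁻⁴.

A = 4πr² = 4π × (0.226)² = 0.642 m².
From P = σAT⁴, T = (P / σA)^(1/4) = (4.87×10^5 / (5.67×10⁻⁸ × 0.642))^(1/4).
T = (1.34×10^13)^(1/4) = 1910 K.

T ≈ 1910 K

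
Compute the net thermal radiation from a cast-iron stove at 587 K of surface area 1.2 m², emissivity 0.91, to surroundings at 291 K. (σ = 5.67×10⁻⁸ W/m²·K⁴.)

Q = εσA(T⁴ − T_s⁴). T⁴ − T_s⁴ = (587)⁴ − (291)⁴ = 1.19×10^11 − 7.17×10^9 = 1.12×10^11 K⁴.
Q = 0.91 × 5.67×10⁻⁸ × 1.20 × 1.12×10^11 = 6910 W.

Q ≈ 6910 W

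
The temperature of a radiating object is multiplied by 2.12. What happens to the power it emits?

factor ≈ 20.2

P ∝ T⁴, so the power scales as (2.12)⁴ = 20.2.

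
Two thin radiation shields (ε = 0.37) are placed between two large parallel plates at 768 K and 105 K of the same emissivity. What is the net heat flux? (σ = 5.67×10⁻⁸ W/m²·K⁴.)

q ≈ 1490 W/m²

Each of the 3 gaps contributes resistance (2/ε − 1) = 2/0.37 − 1 = 4.405; total = 13.22.
q = σ(T₁⁴ − T₂⁴) / 13.22 = 5.67×10⁻⁸ × 3.48×10^11 / 13.22 = 1490 W/m².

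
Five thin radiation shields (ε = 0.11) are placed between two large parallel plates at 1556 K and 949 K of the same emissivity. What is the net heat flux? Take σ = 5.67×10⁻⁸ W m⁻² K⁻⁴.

q ≈ 2780 W/m²

Each of the 6 gaps contributes resistance (2/ε − 1) = 2/0.11 − 1 = 17.18; total = 103.1.
q = σ(T₁⁴ − T₂⁴) / 103.1 = 5.67×10⁻⁸ × 5.05×10^12 / 103.1 = 2780 W/m².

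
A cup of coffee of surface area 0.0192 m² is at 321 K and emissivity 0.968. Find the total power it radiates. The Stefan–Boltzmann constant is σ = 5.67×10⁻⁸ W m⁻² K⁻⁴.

P ≈ 11.2 W

Stefan–Boltzmann: P = εσAT⁴ = 0.968 × 5.67×10⁻⁸ × 0.0192 × (321)⁴ = 0.968 × 5.67×10⁻⁸ × 0.0192 × 1.06×10^10.
P = 11.2 W.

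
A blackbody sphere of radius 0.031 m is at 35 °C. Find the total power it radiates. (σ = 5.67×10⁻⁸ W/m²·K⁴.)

P ≈ 6.16 W

A = 4πr² = 4π × (0.031)² = 0.0121 m².
35 °C = 308 K.
P = σAT⁴ = 5.67×10⁻⁸ × 0.0121 × (308)⁴ = 5.67×10⁻⁸ × 0.0121 × 9.00×10^9.
P = 6.16 W.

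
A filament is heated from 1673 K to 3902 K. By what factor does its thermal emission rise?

P ∝ T⁴, so the ratio is (3902/1673)⁴ = (2.332)⁴ = 29.6.

ratio ≈ 29.6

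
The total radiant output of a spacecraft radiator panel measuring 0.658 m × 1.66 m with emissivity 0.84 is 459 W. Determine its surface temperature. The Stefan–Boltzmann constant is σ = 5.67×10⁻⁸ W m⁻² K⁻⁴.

T ≈ 306 K

A = 0.658 × 1.66 = 1.09 m².
From P = εσAT⁴, T = (P / εσA)^(1/4) = (459 / (0.84 × 5.67×10⁻⁸ × 1.09))^(1/4).
T = (8.82×10^9)^(1/4) = 306 K.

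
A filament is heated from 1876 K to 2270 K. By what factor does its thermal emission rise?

P ∝ T⁴, so the ratio is (2270/1876)⁴ = (1.210)⁴ = 2.14.

ratio ≈ 2.14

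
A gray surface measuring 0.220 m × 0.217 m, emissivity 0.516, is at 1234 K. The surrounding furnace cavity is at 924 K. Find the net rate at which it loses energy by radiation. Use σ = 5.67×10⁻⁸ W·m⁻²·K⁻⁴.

Q ≈ 2220 W

A = 0.220 × 0.217 = 0.0477 m².
Q = εσA(T⁴ − T_s⁴). T⁴ − T_s⁴ = (1234)⁴ − (924)⁴ = 2.32×10^12 − 7.29×10^11 = 1.59×10^12 K⁴.
Q = 0.516 × 5.67×10⁻⁸ × 0.0477 × 1.59×10^12 = 2220 W.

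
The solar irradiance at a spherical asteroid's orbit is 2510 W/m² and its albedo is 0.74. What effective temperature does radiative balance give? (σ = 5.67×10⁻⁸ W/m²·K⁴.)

Power absorbed = (1−a)S·πR²; power emitted = 4πR²σT⁴. Equating and cancelling πR²:
T = ((1−a)S / 4σ)^(1/4) = (653 / (4 × 5.67×10⁻⁸))^(1/4) = (2.88×10^9)^(1/4).
T = 232 K.

T ≈ 232 K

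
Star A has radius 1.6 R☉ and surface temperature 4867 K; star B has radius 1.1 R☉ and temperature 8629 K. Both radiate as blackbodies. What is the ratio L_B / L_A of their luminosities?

L_B/L_A ≈ 4.67

L = 4πR²σT⁴ ∝ R²T⁴, so L_B/L_A = (1.1/1.6)² × (8629/4867)⁴ = 0.473 × 9.88 = 4.67.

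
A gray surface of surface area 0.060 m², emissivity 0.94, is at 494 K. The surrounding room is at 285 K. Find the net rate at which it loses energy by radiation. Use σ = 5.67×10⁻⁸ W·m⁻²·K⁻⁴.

Q = εσA(T⁴ − T_s⁴). T⁴ − T_s⁴ = (494)⁴ − (285)⁴ = 5.96×10^10 − 6.60×10^9 = 5.30×10^10 K⁴.
Q = 0.94 × 5.67×10⁻⁸ × 0.0600 × 5.30×10^10 = 169 W.

Q ≈ 169 W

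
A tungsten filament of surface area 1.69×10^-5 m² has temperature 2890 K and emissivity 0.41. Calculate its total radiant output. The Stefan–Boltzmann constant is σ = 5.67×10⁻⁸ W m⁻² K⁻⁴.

Stefan–Boltzmann: P = εσAT⁴ = 0.41 × 5.67×10⁻⁸ × 1.69×10^-5 × (2890)⁴ = 0.41 × 5.67×10⁻⁸ × 1.69×10^-5 × 6.98×10^13.
P = 27.4 W.

P ≈ 27.4 W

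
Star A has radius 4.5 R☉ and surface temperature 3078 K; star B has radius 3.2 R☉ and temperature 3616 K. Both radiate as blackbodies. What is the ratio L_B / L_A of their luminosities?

L = 4πR²σT⁴ ∝ R²T⁴, so L_B/L_A = (3.2/4.5)² × (3616/3078)⁴ = 0.506 × 1.90 = 0.963.

L_B/L_A ≈ 0.963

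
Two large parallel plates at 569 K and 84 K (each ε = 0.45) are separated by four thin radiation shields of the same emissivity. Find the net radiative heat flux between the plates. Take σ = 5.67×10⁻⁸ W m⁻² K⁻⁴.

q ≈ 345 W/m²

Each of the 5 gaps contributes resistance (2/ε − 1) = 2/0.45 − 1 = 3.444; total = 17.22.
q = σ(T₁⁴ − T₂⁴) / 17.22 = 5.67×10⁻⁸ × 1.05×10^11 / 17.22 = 345 W/m².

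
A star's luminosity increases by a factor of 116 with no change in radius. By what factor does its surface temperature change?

P ∝ T⁴ ⇒ T ∝ P^(1/4), so T scales by (116)^(1/4) = 3.28.

factor ≈ 3.28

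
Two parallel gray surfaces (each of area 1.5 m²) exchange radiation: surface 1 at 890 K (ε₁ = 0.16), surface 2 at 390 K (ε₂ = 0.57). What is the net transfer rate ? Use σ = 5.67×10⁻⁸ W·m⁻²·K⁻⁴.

For two large parallel gray plates, q = σ(T₁⁴ − T₂⁴) / (1/ε₁ + 1/ε₂ − 1).
1/ε₁ + 1/ε₂ − 1 = 1/0.16 + 1/0.57 − 1 = 7.004.
T₁⁴ − T₂⁴ = 6.27×10^11 − 2.31×10^10 = 6.04×10^11 K⁴.
q = 5.67×10⁻⁸ × 6.04×10^11 / 7.004 = 4890 W/m².
Q = q·A = 4890 × 1.5 = 7340 W.

Q ≈ 7340 W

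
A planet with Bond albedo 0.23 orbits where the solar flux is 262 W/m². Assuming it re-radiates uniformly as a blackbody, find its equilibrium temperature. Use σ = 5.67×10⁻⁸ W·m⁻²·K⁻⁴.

T ≈ 173 K

Power absorbed = (1−a)S·πR²; power emitted = 4πR²σT⁴. Equating and cancelling πR²:
T = ((1−a)S / 4σ)^(1/4) = (202 / (4 × 5.67×10⁻⁸))^(1/4) = (8.90×10^8)^(1/4).
T = 173 K.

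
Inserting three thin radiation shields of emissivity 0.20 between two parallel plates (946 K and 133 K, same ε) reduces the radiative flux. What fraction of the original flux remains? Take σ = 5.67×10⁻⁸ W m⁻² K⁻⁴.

With N identical shields there are N+1 = 4 gaps in series, each with the same radiative resistance, so the flux falls to 1/(N+1) of its unshielded value.

ratio ≈ 0.250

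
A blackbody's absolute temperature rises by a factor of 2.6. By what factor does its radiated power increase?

factor ≈ 45.7

P ∝ T⁴, so the power scales as (2.6)⁴ = 45.7.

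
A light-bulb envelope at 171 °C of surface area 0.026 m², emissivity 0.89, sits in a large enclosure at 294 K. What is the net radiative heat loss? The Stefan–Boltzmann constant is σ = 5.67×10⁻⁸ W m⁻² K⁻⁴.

Convert: 171 °C = 444 K.
Q = εσA(T⁴ − T_s⁴). T⁴ − T_s⁴ = (444)⁴ − (294)⁴ = 3.89×10^10 − 7.47×10^9 = 3.14×10^10 K⁴.
Q = 0.89 × 5.67×10⁻⁸ × 0.0260 × 3.14×10^10 = 41.2 W.

Q ≈ 41.2 W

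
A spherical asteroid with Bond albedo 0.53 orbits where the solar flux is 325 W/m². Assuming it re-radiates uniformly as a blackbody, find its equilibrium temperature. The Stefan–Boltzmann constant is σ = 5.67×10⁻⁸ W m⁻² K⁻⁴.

Power absorbed = (1−a)S·πR²; power emitted = 4πR²σT⁴. Equating and cancelling πR²:
T = ((1−a)S / 4σ)^(1/4) = (153 / (4 × 5.67×10⁻⁸))^(1/4) = (6.74×10^8)^(1/4).
T = 161 K.

T ≈ 161 K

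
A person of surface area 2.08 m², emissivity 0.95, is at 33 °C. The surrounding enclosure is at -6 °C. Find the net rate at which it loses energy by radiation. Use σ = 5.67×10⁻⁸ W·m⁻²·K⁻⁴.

Q ≈ 413 W

Convert: 33 °C = 306 K; -6 °C = 267 K.
Q = εσA(T⁴ − T_s⁴). T⁴ − T_s⁴ = (306)⁴ − (267)⁴ = 8.77×10^9 − 5.08×10^9 = 3.69×10^9 K⁴.
Q = 0.95 × 5.67×10⁻⁸ × 2.08 × 3.69×10^9 = 413 W.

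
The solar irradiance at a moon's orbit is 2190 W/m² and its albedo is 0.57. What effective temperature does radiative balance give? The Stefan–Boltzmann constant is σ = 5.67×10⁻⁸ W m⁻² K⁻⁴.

Power absorbed = (1−a)S·πR²; power emitted = 4πR²σT⁴. Equating and cancelling πR²:
T = ((1−a)S / 4σ)^(1/4) = (942 / (4 × 5.67×10⁻⁸))^(1/4) = (4.15×10^9)^(1/4).
T = 254 K.

T ≈ 254 K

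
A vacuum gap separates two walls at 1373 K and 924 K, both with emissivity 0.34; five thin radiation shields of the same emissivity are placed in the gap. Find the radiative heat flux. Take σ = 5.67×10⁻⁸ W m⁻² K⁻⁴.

Each of the 6 gaps contributes resistance (2/ε − 1) = 2/0.34 − 1 = 4.882; total = 29.29.
q = σ(T₁⁴ − T₂⁴) / 29.29 = 5.67×10⁻⁸ × 2.82×10^12 / 29.29 = 5470 W/m².

q ≈ 5470 W/m²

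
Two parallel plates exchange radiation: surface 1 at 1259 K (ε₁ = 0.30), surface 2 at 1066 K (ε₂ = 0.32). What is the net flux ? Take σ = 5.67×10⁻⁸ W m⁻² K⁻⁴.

q ≈ 12700 W/m²

For two large parallel gray plates, q = σ(T₁⁴ − T₂⁴) / (1/ε₁ + 1/ε₂ − 1).
1/ε₁ + 1/ε₂ − 1 = 1/0.30 + 1/0.32 − 1 = 5.458.
T₁⁴ − T₂⁴ = 2.51×10^12 − 1.29×10^12 = 1.22×10^12 K⁴.
q = 5.67×10⁻⁸ × 1.22×10^12 / 5.458 = 12700 W/m².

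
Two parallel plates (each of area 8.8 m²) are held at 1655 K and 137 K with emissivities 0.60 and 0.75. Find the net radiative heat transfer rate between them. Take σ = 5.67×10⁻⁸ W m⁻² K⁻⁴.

Q ≈ 1.87×10^6 W

For two large parallel gray plates, q = σ(T₁⁴ − T₂⁴) / (1/ε₁ + 1/ε₂ − 1).
1/ε₁ + 1/ε₂ − 1 = 1/0.60 + 1/0.75 − 1 = 2.000.
T₁⁴ − T₂⁴ = 7.50×10^12 − 3.52×10^8 = 7.50×10^12 K⁴.
q = 5.67×10⁻⁸ × 7.50×10^12 / 2.000 = 2.13×10^5 W/m².
Q = q·A = 2.13×10^5 × 8.8 = 1.87×10^6 W.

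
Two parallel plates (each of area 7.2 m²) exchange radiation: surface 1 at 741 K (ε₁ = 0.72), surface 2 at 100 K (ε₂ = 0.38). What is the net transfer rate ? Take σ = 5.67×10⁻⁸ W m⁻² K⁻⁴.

Q ≈ 40700 W

For two large parallel gray plates, q = σ(T₁⁴ − T₂⁴) / (1/ε₁ + 1/ε₂ − 1).
1/ε₁ + 1/ε₂ − 1 = 1/0.72 + 1/0.38 − 1 = 3.020.
T₁⁴ − T₂⁴ = 3.01×10^11 − 1.00×10^8 = 3.01×10^11 K⁴.
q = 5.67×10⁻⁸ × 3.01×10^11 / 3.020 = 5660 W/m².
Q = q·A = 5660 × 7.2 = 40700 W.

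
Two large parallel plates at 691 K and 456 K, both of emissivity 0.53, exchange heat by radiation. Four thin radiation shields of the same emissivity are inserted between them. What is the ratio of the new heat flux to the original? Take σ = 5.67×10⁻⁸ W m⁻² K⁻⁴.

ratio ≈ 0.200

With N identical shields there are N+1 = 5 gaps in series, each with the same radiative resistance, so the flux falls to 1/(N+1) of its unshielded value.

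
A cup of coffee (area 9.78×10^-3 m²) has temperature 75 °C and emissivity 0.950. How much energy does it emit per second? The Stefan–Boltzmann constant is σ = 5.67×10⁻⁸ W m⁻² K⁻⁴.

P ≈ 7.73 W

75 °C = 348 K.
Stefan–Boltzmann: P = εσAT⁴ = 0.950 × 5.67×10⁻⁸ × 9.78×10^-3 × (348)⁴ = 0.950 × 5.67×10⁻⁸ × 9.78×10^-3 × 1.47×10^10.
P = 7.73 W.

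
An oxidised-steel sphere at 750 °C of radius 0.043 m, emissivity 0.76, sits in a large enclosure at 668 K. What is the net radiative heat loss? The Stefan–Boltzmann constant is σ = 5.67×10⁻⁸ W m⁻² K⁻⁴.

Q ≈ 897 W

A = 4πr² = 4π × (0.043)² = 0.0232 m².
Convert: 750 °C = 1023 K.
Q = εσA(T⁴ − T_s⁴). T⁴ − T_s⁴ = (1023)⁴ − (668)⁴ = 1.10×10^12 − 1.99×10^11 = 8.96×10^11 K⁴.
Q = 0.76 × 5.67×10⁻⁸ × 0.0232 × 8.96×10^11 = 897 W.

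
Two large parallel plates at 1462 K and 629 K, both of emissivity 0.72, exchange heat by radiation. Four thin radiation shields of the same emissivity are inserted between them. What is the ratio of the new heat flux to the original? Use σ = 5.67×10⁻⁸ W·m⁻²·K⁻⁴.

ratio ≈ 0.200

With N identical shields there are N+1 = 5 gaps in series, each with the same radiative resistance, so the flux falls to 1/(N+1) of its unshielded value.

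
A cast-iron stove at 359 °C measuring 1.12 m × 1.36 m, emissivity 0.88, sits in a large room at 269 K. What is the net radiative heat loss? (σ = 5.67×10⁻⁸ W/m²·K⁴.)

A = 1.12 × 1.36 = 1.52 m².
Convert: 359 °C = 632 K.
Q = εσA(T⁴ − T_s⁴). T⁴ − T_s⁴ = (632)⁴ − (269)⁴ = 1.60×10^11 − 5.24×10^9 = 1.54×10^11 K⁴.
Q = 0.88 × 5.67×10⁻⁸ × 1.52 × 1.54×10^11 = 11700 W.

Q ≈ 11700 W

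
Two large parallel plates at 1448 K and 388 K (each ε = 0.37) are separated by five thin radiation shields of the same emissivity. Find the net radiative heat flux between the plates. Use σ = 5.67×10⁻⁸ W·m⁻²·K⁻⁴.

q ≈ 9380 W/m²

Each of the 6 gaps contributes resistance (2/ε − 1) = 2/0.37 − 1 = 4.405; total = 26.43.
q = σ(T₁⁴ − T₂⁴) / 26.43 = 5.67×10⁻⁸ × 4.37×10^12 / 26.43 = 9380 W/m².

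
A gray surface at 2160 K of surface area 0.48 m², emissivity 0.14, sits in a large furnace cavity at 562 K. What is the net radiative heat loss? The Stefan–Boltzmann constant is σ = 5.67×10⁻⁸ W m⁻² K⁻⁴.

Q ≈ 82600 W

Q = εσA(T⁴ − T_s⁴). T⁴ − T_s⁴ = (2160)⁴ − (562)⁴ = 2.18×10^13 − 9.98×10^10 = 2.17×10^13 K⁴.
Q = 0.14 × 5.67×10⁻⁸ × 0.480 × 2.17×10^13 = 82600 W.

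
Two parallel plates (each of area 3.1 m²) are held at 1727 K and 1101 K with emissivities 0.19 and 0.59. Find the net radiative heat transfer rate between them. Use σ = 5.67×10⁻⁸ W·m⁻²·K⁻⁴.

For two large parallel gray plates, q = σ(T₁⁴ − T₂⁴) / (1/ε₁ + 1/ε₂ − 1).
1/ε₁ + 1/ε₂ − 1 = 1/0.19 + 1/0.59 − 1 = 5.958.
T₁⁴ − T₂⁴ = 8.90×10^12 − 1.47×10^12 = 7.43×10^12 K⁴.
q = 5.67×10⁻⁸ × 7.43×10^12 / 5.958 = 70700 W/m².
Q = q·A = 70700 × 3.1 = 2.19×10^5 W.

Q ≈ 2.19×10^5 W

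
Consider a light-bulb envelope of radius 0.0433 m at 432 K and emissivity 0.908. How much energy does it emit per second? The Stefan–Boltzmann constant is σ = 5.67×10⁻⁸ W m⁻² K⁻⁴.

A = 4πr² = 4π × (0.0433)² = 0.0236 m².
Stefan–Boltzmann: P = εσAT⁴ = 0.908 × 5.67×10⁻⁸ × 0.0236 × (432)⁴ = 0.908 × 5.67×10⁻⁸ × 0.0236 × 3.48×10^10.
P = 42.2 W.

P ≈ 42.2 W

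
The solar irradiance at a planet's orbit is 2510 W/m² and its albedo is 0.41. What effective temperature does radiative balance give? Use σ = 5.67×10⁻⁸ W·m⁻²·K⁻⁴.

Power absorbed = (1−a)S·πR²; power emitted = 4πR²σT⁴. Equating and cancelling πR²:
T = ((1−a)S / 4σ)^(1/4) = (1480 / (4 × 5.67×10⁻⁸))^(1/4) = (6.53×10^9)^(1/4).
T = 284 K.

T ≈ 284 K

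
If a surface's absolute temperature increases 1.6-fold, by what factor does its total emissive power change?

factor ≈ 6.55

P ∝ T⁴, so the power scales as (1.6)⁴ = 6.55.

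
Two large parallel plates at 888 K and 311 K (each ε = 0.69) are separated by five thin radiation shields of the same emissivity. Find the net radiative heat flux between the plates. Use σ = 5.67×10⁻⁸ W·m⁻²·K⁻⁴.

Each of the 6 gaps contributes resistance (2/ε − 1) = 2/0.69 − 1 = 1.899; total = 11.39.
q = σ(T₁⁴ − T₂⁴) / 11.39 = 5.67×10⁻⁸ × 6.12×10^11 / 11.39 = 3050 W/m².

q ≈ 3050 W/m²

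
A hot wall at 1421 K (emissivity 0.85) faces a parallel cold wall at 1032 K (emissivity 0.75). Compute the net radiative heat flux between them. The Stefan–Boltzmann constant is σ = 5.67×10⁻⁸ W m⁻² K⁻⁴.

For two large parallel gray plates, q = σ(T₁⁴ − T₂⁴) / (1/ε₁ + 1/ε₂ − 1).
1/ε₁ + 1/ε₂ − 1 = 1/0.85 + 1/0.75 − 1 = 1.510.
T₁⁴ − T₂⁴ = 4.08×10^12 − 1.13×10^12 = 2.94×10^12 K⁴.
q = 5.67×10⁻⁸ × 2.94×10^12 / 1.510 = 1.11×10^5 W/m².

q ≈ 1.11×10^5 W/m²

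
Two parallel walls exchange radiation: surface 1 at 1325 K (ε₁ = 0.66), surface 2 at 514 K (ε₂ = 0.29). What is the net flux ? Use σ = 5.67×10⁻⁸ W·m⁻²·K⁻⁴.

For two large parallel gray plates, q = σ(T₁⁴ − T₂⁴) / (1/ε₁ + 1/ε₂ − 1).
1/ε₁ + 1/ε₂ − 1 = 1/0.66 + 1/0.29 − 1 = 3.963.
T₁⁴ − T₂⁴ = 3.08×10^12 − 6.98×10^10 = 3.01×10^12 K⁴.
q = 5.67×10⁻⁸ × 3.01×10^12 / 3.963 = 43100 W/m².

q ≈ 43100 W/m²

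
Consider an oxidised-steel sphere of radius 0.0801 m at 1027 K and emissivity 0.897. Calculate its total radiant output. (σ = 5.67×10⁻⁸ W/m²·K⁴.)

P ≈ 4560 W

A = 4πr² = 4π × (0.0801)² = 0.0806 m².
P = εσAT⁴ = 0.897 × 5.67×10⁻⁸ × 0.0806 × (1027)⁴ = 0.897 × 5.67×10⁻⁸ × 0.0806 × 1.11×10^12.
P = 4560 W.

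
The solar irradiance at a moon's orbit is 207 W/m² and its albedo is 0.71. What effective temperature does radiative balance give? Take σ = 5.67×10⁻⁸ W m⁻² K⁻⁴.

T ≈ 128 K

Power absorbed = (1−a)S·πR²; power emitted = 4πR²σT⁴. Equating and cancelling πR²:
T = ((1−a)S / 4σ)^(1/4) = (60.0 / (4 × 5.67×10⁻⁸))^(1/4) = (2.65×10^8)^(1/4).
T = 128 K.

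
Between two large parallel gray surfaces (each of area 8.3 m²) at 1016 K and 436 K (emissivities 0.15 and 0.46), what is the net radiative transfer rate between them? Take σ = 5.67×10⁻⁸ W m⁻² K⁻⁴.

For two large parallel gray plates, q = σ(T₁⁴ − T₂⁴) / (1/ε₁ + 1/ε₂ − 1).
1/ε₁ + 1/ε₂ − 1 = 1/0.15 + 1/0.46 − 1 = 7.841.
T₁⁴ − T₂⁴ = 1.07×10^12 − 3.61×10^10 = 1.03×10^12 K⁴.
q = 5.67×10⁻⁸ × 1.03×10^12 / 7.841 = 7440 W/m².
Q = q·A = 7440 × 8.3 = 61800 W.

Q ≈ 61800 W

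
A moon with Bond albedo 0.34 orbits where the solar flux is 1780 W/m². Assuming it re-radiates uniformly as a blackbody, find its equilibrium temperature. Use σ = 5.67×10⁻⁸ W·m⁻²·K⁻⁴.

Power absorbed = (1−a)S·πR²; power emitted = 4πR²σT⁴. Equating and cancelling πR²:
T = ((1−a)S / 4σ)^(1/4) = (1170 / (4 × 5.67×10⁻⁸))^(1/4) = (5.18×10^9)^(1/4).
T = 268 K.

T ≈ 268 K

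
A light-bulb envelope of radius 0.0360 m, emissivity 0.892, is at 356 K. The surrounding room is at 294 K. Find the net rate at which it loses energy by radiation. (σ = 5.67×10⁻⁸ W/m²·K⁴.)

Q ≈ 7.08 W

A = 4πr² = 4π × (0.0360)² = 0.0163 m².
Q = εσA(T⁴ − T_s⁴). T⁴ − T_s⁴ = (356)⁴ − (294)⁴ = 1.61×10^10 − 7.47×10^9 = 8.59×10^9 K⁴.
Q = 0.892 × 5.67×10⁻⁸ × 0.0163 × 8.59×10^9 = 7.08 W.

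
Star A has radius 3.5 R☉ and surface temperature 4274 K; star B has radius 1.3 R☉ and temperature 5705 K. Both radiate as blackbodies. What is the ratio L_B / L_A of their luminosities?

L = 4πR²σT⁴ ∝ R²T⁴, so L_B/L_A = (1.3/3.5)² × (5705/4274)⁴ = 0.138 × 3.17 = 0.438.

L_B/L_A ≈ 0.438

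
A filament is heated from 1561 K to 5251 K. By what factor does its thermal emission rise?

P ∝ T⁴, so the ratio is (5251/1561)⁴ = (3.364)⁴ = 128.

ratio ≈ 128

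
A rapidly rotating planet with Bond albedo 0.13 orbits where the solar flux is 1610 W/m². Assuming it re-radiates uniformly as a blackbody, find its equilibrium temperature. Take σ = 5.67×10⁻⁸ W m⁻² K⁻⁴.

T ≈ 280 K

Power absorbed = (1−a)S·πR²; power emitted = 4πR²σT⁴. Equating and cancelling πR²:
T = ((1−a)S / 4σ)^(1/4) = (1400 / (4 × 5.67×10⁻⁸))^(1/4) = (6.18×10^9)^(1/4).
T = 280 K.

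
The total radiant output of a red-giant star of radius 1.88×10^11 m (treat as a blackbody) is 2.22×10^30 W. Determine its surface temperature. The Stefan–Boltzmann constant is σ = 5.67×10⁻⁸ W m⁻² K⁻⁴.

T ≈ 3060 K

A = 4πr² = 4π × (1.88×10^11)² = 4.44×10^23 m².
From P = σAT⁴, T = (P / σA)^(1/4) = (2.22×10^30 / (5.67×10⁻⁸ × 4.44×10^23))^(1/4).
T = (8.82×10^13)^(1/4) = 3060 K.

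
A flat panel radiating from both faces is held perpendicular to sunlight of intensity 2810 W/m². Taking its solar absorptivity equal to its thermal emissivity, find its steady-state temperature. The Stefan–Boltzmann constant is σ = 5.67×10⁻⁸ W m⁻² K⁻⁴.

T ≈ 397 K

Absorbed flux αS = emitted flux 2εσT⁴ per unit area; with α = ε this gives T = (S/2σ)^(1/4).
T = (2810 / (2 × 5.67×10⁻⁸))^(1/4) = (2.48×10^10)^(1/4).
T = 397 K.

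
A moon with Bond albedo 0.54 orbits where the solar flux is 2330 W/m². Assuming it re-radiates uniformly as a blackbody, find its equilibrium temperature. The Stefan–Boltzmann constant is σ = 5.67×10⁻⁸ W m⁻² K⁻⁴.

Power absorbed = (1−a)S·πR²; power emitted = 4πR²σT⁴. Equating and cancelling πR²:
T = ((1−a)S / 4σ)^(1/4) = (1070 / (4 × 5.67×10⁻⁸))^(1/4) = (4.73×10^9)^(1/4).
T = 262 K.

T ≈ 262 K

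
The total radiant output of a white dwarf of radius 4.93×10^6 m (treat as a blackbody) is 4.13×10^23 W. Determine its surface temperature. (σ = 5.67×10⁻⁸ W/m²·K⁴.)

A = 4πr² = 4π × (4.93×10^6)² = 3.05×10^14 m².
From P = σAT⁴, T = (P / σA)^(1/4) = (4.13×10^23 / (5.67×10⁻⁸ × 3.05×10^14))^(1/4).
T = (2.38×10^16)^(1/4) = 12400 K.

T ≈ 12400 K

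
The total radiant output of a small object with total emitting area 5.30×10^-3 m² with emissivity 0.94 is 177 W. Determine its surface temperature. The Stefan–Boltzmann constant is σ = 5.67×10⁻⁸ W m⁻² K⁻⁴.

From P = εσAT⁴, T = (P / εσA)^(1/4) = (177 / (0.94 × 5.67×10⁻⁸ × 5.30×10^-3))^(1/4).
T = (6.27×10^11)^(1/4) = 890 K.

T ≈ 890 K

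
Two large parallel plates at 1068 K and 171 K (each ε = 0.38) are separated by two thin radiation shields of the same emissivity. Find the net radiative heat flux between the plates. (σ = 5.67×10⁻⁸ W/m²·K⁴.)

Each of the 3 gaps contributes resistance (2/ε − 1) = 2/0.38 − 1 = 4.263; total = 12.79.
q = σ(T₁⁴ − T₂⁴) / 12.79 = 5.67×10⁻⁸ × 1.30×10^12 / 12.79 = 5760 W/m².

q ≈ 5760 W/m²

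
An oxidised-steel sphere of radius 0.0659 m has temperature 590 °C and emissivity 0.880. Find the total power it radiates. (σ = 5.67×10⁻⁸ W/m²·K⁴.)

P ≈ 1510 W

A = 4πr² = 4π × (0.0659)² = 0.0546 m².
590 °C = 863 K.
P = εσAT⁴ = 0.880 × 5.67×10⁻⁸ × 0.0546 × (863)⁴ = 0.880 × 5.67×10⁻⁸ × 0.0546 × 5.55×10^11.
P = 1510 W.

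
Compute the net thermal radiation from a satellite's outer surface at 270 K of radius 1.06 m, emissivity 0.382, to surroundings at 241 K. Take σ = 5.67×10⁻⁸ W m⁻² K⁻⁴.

Q ≈ 594 W

A = 4πr² = 4π × (1.06)² = 14.1 m².
Q = εσA(T⁴ − T_s⁴). T⁴ − T_s⁴ = (270)⁴ − (241)⁴ = 5.31×10^9 − 3.37×10^9 = 1.94×10^9 K⁴.
Q = 0.382 × 5.67×10⁻⁸ × 14.1 × 1.94×10^9 = 594 W.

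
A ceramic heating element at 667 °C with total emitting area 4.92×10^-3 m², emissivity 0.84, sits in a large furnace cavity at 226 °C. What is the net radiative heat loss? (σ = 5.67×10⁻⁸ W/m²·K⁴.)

Q ≈ 168 W

Convert: 667 °C = 940 K; 226 °C = 499 K.
Q = εσA(T⁴ − T_s⁴). T⁴ − T_s⁴ = (940)⁴ − (499)⁴ = 7.81×10^11 − 6.20×10^10 = 7.19×10^11 K⁴.
Q = 0.84 × 5.67×10⁻⁸ × 4.92×10^-3 × 7.19×10^11 = 168 W.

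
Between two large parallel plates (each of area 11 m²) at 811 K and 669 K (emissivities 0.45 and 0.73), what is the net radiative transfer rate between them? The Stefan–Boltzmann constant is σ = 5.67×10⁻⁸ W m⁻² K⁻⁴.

For two large parallel gray plates, q = σ(T₁⁴ − T₂⁴) / (1/ε₁ + 1/ε₂ − 1).
1/ε₁ + 1/ε₂ − 1 = 1/0.45 + 1/0.73 − 1 = 2.592.
T₁⁴ − T₂⁴ = 4.33×10^11 − 2.00×10^11 = 2.32×10^11 K⁴.
q = 5.67×10⁻⁸ × 2.32×10^11 / 2.592 = 5080 W/m².
Q = q·A = 5080 × 11 = 55900 W.

Q ≈ 55900 W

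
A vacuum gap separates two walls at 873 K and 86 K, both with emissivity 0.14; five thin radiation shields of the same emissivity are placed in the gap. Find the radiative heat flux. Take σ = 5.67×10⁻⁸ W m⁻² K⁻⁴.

q ≈ 413 W/m²

Each of the 6 gaps contributes resistance (2/ε − 1) = 2/0.14 − 1 = 13.29; total = 79.71.
q = σ(T₁⁴ − T₂⁴) / 79.71 = 5.67×10⁻⁸ × 5.81×10^11 / 79.71 = 413 W/m².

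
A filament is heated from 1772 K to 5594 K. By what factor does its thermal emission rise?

P ∝ T⁴, so the ratio is (5594/1772)⁴ = (3.157)⁴ = 99.3.

ratio ≈ 99.3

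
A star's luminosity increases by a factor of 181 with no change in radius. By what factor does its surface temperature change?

factor ≈ 3.67

P ∝ T⁴ ⇒ T ∝ P^(1/4), so T scales by (181)^(1/4) = 3.67.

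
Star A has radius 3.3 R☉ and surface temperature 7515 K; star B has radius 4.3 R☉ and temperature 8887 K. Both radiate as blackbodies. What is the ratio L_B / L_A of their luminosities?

L_B/L_A ≈ 3.32

L = 4πR²σT⁴ ∝ R²T⁴, so L_B/L_A = (4.3/3.3)² × (8887/7515)⁴ = 1.70 × 1.96 = 3.32.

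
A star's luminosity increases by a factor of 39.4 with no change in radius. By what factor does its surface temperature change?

P ∝ T⁴ ⇒ T ∝ P^(1/4), so T scales by (39.4)^(1/4) = 2.51.

factor ≈ 2.51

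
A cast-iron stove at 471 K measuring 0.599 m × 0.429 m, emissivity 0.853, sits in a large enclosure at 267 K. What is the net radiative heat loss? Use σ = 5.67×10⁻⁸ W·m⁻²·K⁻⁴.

Q ≈ 548 W

A = 0.599 × 0.429 = 0.257 m².
Q = εσA(T⁴ − T_s⁴). T⁴ − T_s⁴ = (471)⁴ − (267)⁴ = 4.92×10^10 − 5.08×10^9 = 4.41×10^10 K⁴.
Q = 0.853 × 5.67×10⁻⁸ × 0.257 × 4.41×10^10 = 548 W.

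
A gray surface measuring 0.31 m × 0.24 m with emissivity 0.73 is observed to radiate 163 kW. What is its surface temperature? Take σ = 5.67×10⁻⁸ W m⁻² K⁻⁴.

T ≈ 2700 K

A = 0.31 × 0.24 = 0.0744 m².
From P = εσAT⁴, T = (P / εσA)^(1/4) = (1.63×10^5 / (0.73 × 5.67×10⁻⁸ × 0.0744))^(1/4).
T = (5.29×10^13)^(1/4) = 2700 K.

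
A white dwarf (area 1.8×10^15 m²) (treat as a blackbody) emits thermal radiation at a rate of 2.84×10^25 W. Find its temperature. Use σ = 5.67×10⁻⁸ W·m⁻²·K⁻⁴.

From P = σAT⁴, T = (P / σA)^(1/4) = (2.84×10^25 / (5.67×10⁻⁸ × 1.80×10^15))^(1/4).
T = (2.78×10^17)^(1/4) = 23000 K.

T ≈ 23000 K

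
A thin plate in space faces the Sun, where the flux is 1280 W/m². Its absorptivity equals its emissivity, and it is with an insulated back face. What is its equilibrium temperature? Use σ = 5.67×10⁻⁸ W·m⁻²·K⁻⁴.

T ≈ 388 K

Absorbed flux αS = emitted flux εσT⁴ (one radiating face); with α = ε, T = (S/σ)^(1/4).
T = (1280 / 5.67×10⁻⁸)^(1/4) = (2.26×10^10)^(1/4).
T = 388 K.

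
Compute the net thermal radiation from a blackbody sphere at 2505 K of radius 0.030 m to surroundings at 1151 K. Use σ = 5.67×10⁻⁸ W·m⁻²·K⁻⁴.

A = 4πr² = 4π × (0.030)² = 0.0113 m².
Q = σA(T⁴ − T_s⁴). T⁴ − T_s⁴ = (2505)⁴ − (1151)⁴ = 3.94×10^13 − 1.76×10^12 = 3.76×10^13 K⁴.
Q = 5.67×10⁻⁸ × 0.0113 × 3.76×10^13 = 24100 W.

Q ≈ 24100 W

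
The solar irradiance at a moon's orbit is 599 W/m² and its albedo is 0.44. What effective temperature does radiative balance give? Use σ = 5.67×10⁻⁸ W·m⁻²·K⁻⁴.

Power absorbed = (1−a)S·πR²; power emitted = 4πR²σT⁴. Equating and cancelling πR²:
T = ((1−a)S / 4σ)^(1/4) = (335 / (4 × 5.67×10⁻⁸))^(1/4) = (1.48×10^9)^(1/4).
T = 196 K.

T ≈ 196 K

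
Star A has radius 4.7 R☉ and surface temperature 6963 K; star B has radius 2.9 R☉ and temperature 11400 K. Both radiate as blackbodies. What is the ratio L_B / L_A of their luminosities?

L_B/L_A ≈ 2.74

L = 4πR²σT⁴ ∝ R²T⁴, so L_B/L_A = (2.9/4.7)² × (11400/6963)⁴ = 0.381 × 7.19 = 2.74.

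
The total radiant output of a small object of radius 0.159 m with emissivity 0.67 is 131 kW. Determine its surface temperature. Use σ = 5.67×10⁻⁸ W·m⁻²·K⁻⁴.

A = 4πr² = 4π × (0.159)² = 0.318 m².
From P = εσAT⁴, T = (P / εσA)^(1/4) = (1.31×10^5 / (0.67 × 5.67×10⁻⁸ × 0.318))^(1/4).
T = (1.09×10^13)^(1/4) = 1820 K.

T ≈ 1820 K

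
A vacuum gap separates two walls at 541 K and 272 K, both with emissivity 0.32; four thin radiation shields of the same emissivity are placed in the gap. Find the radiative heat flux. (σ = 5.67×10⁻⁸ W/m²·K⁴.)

q ≈ 173 W/m²

Each of the 5 gaps contributes resistance (2/ε − 1) = 2/0.32 − 1 = 5.250; total = 26.25.
q = σ(T₁⁴ − T₂⁴) / 26.25 = 5.67×10⁻⁸ × 8.02×10^10 / 26.25 = 173 W/m².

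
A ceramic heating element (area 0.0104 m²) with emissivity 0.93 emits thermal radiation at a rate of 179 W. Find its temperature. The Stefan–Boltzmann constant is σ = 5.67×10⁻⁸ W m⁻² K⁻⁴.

T ≈ 756 K

From P = εσAT⁴, T = (P / εσA)^(1/4) = (179 / (0.93 × 5.67×10⁻⁸ × 0.0104))^(1/4).
T = (3.26×10^11)^(1/4) = 756 K.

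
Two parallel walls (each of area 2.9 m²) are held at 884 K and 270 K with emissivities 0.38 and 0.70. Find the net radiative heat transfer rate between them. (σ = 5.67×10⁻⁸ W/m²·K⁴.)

Q ≈ 32500 W

For two large parallel gray plates, q = σ(T₁⁴ − T₂⁴) / (1/ε₁ + 1/ε₂ − 1).
1/ε₁ + 1/ε₂ − 1 = 1/0.38 + 1/0.70 − 1 = 3.060.
T₁⁴ − T₂⁴ = 6.11×10^11 − 5.31×10^9 = 6.05×10^11 K⁴.
q = 5.67×10⁻⁸ × 6.05×10^11 / 3.060 = 11200 W/m².
Q = q·A = 11200 × 2.9 = 32500 W.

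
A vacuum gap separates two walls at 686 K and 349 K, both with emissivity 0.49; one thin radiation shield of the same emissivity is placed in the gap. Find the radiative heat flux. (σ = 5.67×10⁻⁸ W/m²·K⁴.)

q ≈ 1900 W/m²

Each of the 2 gaps contributes resistance (2/ε − 1) = 2/0.49 − 1 = 3.082; total = 6.163.
q = σ(T₁⁴ − T₂⁴) / 6.163 = 5.67×10⁻⁸ × 2.07×10^11 / 6.163 = 1900 W/m².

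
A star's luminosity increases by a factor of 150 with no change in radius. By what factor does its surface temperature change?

P ∝ T⁴ ⇒ T ∝ P^(1/4), so T scales by (150)^(1/4) = 3.50.

factor ≈ 3.50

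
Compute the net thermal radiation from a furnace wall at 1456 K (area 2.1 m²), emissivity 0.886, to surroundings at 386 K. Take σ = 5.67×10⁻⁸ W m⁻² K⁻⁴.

Q = εσA(T⁴ − T_s⁴). T⁴ − T_s⁴ = (1456)⁴ − (386)⁴ = 4.49×10^12 − 2.22×10^10 = 4.47×10^12 K⁴.
Q = 0.886 × 5.67×10⁻⁸ × 2.10 × 4.47×10^12 = 4.72×10^5 W.

Q ≈ 4.72×10^5 W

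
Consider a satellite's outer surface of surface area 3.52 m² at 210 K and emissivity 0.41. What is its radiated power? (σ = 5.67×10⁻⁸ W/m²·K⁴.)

P ≈ 159 W

Stefan–Boltzmann: P = εσAT⁴ = 0.41 × 5.67×10⁻⁸ × 3.52 × (210)⁴ = 0.41 × 5.67×10⁻⁸ × 3.52 × 1.94×10^9.
P = 159 W.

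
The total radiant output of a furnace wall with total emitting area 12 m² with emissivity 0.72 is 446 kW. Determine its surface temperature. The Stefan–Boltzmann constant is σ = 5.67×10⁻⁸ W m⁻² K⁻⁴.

T ≈ 977 K

From P = εσAT⁴, T = (P / εσA)^(1/4) = (4.46×10^5 / (0.72 × 5.67×10⁻⁸ × 12.0))^(1/4).
T = (9.10×10^11)^(1/4) = 977 K.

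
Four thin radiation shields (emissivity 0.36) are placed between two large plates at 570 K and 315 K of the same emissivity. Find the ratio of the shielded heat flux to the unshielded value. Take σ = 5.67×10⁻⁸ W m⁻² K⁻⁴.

With N identical shields there are N+1 = 5 gaps in series, each with the same radiative resistance, so the flux falls to 1/(N+1) of its unshielded value.

ratio ≈ 0.200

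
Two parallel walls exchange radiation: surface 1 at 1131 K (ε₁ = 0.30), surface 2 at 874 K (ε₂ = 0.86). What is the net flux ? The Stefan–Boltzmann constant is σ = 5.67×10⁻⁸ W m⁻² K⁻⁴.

For two large parallel gray plates, q = σ(T₁⁴ − T₂⁴) / (1/ε₁ + 1/ε₂ − 1).
1/ε₁ + 1/ε₂ − 1 = 1/0.30 + 1/0.86 − 1 = 3.496.
T₁⁴ − T₂⁴ = 1.64×10^12 − 5.84×10^11 = 1.05×10^12 K⁴.
q = 5.67×10⁻⁸ × 1.05×10^12 / 3.496 = 17100 W/m².

q ≈ 17100 W/m²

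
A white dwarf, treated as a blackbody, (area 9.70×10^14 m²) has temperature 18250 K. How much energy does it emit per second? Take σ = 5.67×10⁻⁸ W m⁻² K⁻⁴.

P = σAT⁴ = 5.67×10⁻⁸ × 9.70×10^14 × (18250)⁴ = 5.67×10⁻⁸ × 9.70×10^14 × 1.11×10^17.
P = 6.10×10^24 W.

P ≈ 6.10×10^24 W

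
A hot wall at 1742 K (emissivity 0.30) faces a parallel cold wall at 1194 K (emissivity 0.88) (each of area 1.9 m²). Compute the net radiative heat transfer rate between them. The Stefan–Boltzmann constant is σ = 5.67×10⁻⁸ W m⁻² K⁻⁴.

For two large parallel gray plates, q = σ(T₁⁴ − T₂⁴) / (1/ε₁ + 1/ε₂ − 1).
1/ε₁ + 1/ε₂ − 1 = 1/0.30 + 1/0.88 − 1 = 3.470.
T₁⁴ − T₂⁴ = 9.21×10^12 − 2.03×10^12 = 7.18×10^12 K⁴.
q = 5.67×10⁻⁸ × 7.18×10^12 / 3.470 = 1.17×10^5 W/m².
Q = q·A = 1.17×10^5 × 1.9 = 2.23×10^5 W.

Q ≈ 2.23×10^5 W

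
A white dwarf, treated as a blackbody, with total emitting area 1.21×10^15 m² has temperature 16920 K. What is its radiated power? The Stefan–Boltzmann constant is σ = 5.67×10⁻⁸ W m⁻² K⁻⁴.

P ≈ 5.62×10^24 W

P = σAT⁴ = 5.67×10⁻⁸ × 1.21×10^15 × (16920)⁴ = 5.67×10⁻⁸ × 1.21×10^15 × 8.20×10^16.
P = 5.62×10^24 W.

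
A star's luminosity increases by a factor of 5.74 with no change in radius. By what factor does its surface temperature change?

P ∝ T⁴ ⇒ T ∝ P^(1/4), so T scales by (5.74)^(1/4) = 1.55.

factor ≈ 1.55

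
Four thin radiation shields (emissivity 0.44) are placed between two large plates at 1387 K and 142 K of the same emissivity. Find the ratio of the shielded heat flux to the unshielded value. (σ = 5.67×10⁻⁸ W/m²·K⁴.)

With N identical shields there are N+1 = 5 gaps in series, each with the same radiative resistance, so the flux falls to 1/(N+1) of its unshielded value.

ratio ≈ 0.200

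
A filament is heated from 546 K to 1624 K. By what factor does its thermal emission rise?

ratio ≈ 78.3

P ∝ T⁴, so the ratio is (1624/546)⁴ = (2.974)⁴ = 78.3.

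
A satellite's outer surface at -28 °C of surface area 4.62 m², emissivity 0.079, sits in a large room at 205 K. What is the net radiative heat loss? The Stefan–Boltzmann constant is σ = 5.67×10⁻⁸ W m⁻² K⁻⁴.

Convert: -28 °C = 245 K.
Q = εσA(T⁴ − T_s⁴). T⁴ − T_s⁴ = (245)⁴ − (205)⁴ = 3.60×10^9 − 1.77×10^9 = 1.84×10^9 K⁴.
Q = 0.079 × 5.67×10⁻⁸ × 4.62 × 1.84×10^9 = 38.0 W.

Q ≈ 38.0 W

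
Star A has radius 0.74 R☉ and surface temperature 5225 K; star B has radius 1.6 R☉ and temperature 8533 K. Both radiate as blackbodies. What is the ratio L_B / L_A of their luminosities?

L = 4πR²σT⁴ ∝ R²T⁴, so L_B/L_A = (1.6/0.74)² × (8533/5225)⁴ = 4.67 × 7.11 = 33.3.

L_B/L_A ≈ 33.3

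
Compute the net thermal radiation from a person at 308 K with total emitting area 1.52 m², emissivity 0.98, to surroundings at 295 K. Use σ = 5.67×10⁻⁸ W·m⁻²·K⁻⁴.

Q ≈ 120 W

Q = εσA(T⁴ − T_s⁴). T⁴ − T_s⁴ = (308)⁴ − (295)⁴ = 9.00×10^9 − 7.57×10^9 = 1.43×10^9 K⁴.
Q = 0.98 × 5.67×10⁻⁸ × 1.52 × 1.43×10^9 = 120 W.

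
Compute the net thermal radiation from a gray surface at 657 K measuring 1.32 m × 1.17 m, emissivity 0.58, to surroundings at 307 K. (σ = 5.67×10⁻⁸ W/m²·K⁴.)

A = 1.32 × 1.17 = 1.54 m².
Q = εσA(T⁴ − T_s⁴). T⁴ − T_s⁴ = (657)⁴ − (307)⁴ = 1.86×10^11 − 8.88×10^9 = 1.77×10^11 K⁴.
Q = 0.58 × 5.67×10⁻⁸ × 1.54 × 1.77×10^11 = 9010 W.

Q ≈ 9010 W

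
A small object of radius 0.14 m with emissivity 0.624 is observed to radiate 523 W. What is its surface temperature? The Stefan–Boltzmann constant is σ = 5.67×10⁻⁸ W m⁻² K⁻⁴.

A = 4πr² = 4π × (0.14)² = 0.246 m².
From P = εσAT⁴, T = (P / εσA)^(1/4) = (523 / (0.624 × 5.67×10⁻⁸ × 0.246))^(1/4).
T = (6.00×10^10)^(1/4) = 495 K.

T ≈ 495 K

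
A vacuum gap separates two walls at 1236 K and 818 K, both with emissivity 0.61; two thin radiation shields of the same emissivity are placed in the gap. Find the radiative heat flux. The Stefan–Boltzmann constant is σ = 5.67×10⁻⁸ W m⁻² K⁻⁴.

q ≈ 15600 W/m²

Each of the 3 gaps contributes resistance (2/ε − 1) = 2/0.61 − 1 = 2.279; total = 6.836.
q = σ(T₁⁴ − T₂⁴) / 6.836 = 5.67×10⁻⁸ × 1.89×10^12 / 6.836 = 15600 W/m².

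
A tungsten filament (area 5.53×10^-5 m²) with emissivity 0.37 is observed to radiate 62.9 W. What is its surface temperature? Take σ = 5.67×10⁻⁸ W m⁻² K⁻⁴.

From P = εσAT⁴, T = (P / εσA)^(1/4) = (62.9 / (0.37 × 5.67×10⁻⁸ × 5.53×10^-5))^(1/4).
T = (5.42×10^13)^(1/4) = 2710 K.

T ≈ 2710 K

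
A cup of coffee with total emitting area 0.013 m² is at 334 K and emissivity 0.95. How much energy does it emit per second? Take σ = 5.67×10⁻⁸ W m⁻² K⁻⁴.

Stefan–Boltzmann: P = εσAT⁴ = 0.95 × 5.67×10⁻⁸ × 0.0130 × (334)⁴ = 0.95 × 5.67×10⁻⁸ × 0.0130 × 1.24×10^10.
P = 8.71 W.

P ≈ 8.71 W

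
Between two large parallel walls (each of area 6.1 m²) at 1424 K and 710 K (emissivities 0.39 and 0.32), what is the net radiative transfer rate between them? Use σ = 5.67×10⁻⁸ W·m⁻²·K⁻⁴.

Q ≈ 2.85×10^5 W

For two large parallel gray plates, q = σ(T₁⁴ − T₂⁴) / (1/ε₁ + 1/ε₂ − 1).
1/ε₁ + 1/ε₂ − 1 = 1/0.39 + 1/0.32 − 1 = 4.689.
T₁⁴ − T₂⁴ = 4.11×10^12 − 2.54×10^11 = 3.86×10^12 K⁴.
q = 5.67×10⁻⁸ × 3.86×10^12 / 4.689 = 46600 W/m².
Q = q·A = 46600 × 6.1 = 2.85×10^5 W.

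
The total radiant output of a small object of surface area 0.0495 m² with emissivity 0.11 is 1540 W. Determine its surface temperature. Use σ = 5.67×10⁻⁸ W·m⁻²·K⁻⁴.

T ≈ 1490 K

From P = εσAT⁴, T = (P / εσA)^(1/4) = (1540 / (0.11 × 5.67×10⁻⁸ × 0.0495))^(1/4).
T = (4.99×10^12)^(1/4) = 1490 K.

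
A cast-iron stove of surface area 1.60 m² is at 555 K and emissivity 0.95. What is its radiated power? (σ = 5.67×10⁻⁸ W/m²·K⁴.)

Stefan–Boltzmann: P = εσAT⁴ = 0.95 × 5.67×10⁻⁸ × 1.60 × (555)⁴ = 0.95 × 5.67×10⁻⁸ × 1.60 × 9.49×10^10.
P = 8180 W.

P ≈ 8180 W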